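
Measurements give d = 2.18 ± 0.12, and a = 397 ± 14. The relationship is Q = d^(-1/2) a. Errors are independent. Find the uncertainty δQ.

12.0

Each factor contributes (exponent × relative error)² to (δQ/Q)²:
  (−½·δd/d)² = (-0.5×0.0550)² = 0.000758;  (1·δa/a)² = (1×0.0353)² = 0.00124
δQ/Q = √(0.00200) = 0.0447
Q = 269, so δQ = 0.0447 × 269 = 12.0.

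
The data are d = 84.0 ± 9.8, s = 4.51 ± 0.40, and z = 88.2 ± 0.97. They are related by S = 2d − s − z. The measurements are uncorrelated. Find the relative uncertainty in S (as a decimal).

For a sum/difference, combine absolute errors in quadrature:
  (2·δd)² = 384;  (δs)² = 0.160;  (δz)² = 0.941
δS = √(385) = 19.6
S = 75.3, so δS/S = 19.6/75.3 = 0.261.

0.261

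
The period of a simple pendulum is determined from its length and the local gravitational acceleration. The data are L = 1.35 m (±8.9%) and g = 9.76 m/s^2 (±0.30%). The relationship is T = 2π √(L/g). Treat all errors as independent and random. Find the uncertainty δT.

0.104 s

Products/powers → add relative errors in quadrature, weighted by exponent:
  (½·δL/L)² = (0.5×0.0890)² = 0.00198;  (−½·δg/g)² = (-0.5×0.00300)² = 2.25e-06
δT/T = √(0.00198) = 0.0445
T = 2.34 s, so δT = 0.0445 × 2.34 = 0.104 s.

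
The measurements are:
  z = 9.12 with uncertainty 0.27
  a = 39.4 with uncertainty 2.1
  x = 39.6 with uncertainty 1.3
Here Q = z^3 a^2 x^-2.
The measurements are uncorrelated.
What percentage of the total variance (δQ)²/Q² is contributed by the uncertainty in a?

48.2%

(δQ/Q)² = (3·δz/z)² + (2·δa/a)² + (-2·δx/x)²
  z term: (3×0.0296)² = 0.00789
  a term: (2×0.0533)² = 0.0114
  x term: (-2×0.0328)² = 0.00431
Total = 0.0236. Share from a = 0.0114/0.0236 = 0.482.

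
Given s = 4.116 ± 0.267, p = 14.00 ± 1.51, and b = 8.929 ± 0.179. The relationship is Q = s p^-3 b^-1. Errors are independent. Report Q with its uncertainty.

Since Q is a product/quotient, work with relative uncertainties:
  (1·δs/s)² = (1×0.0649)² = 0.00421;  (-3·δp/p)² = (-3×0.108)² = 0.105;  (-1·δb/b)² = (-1×0.0200)² = 0.000402
δQ/Q = √(0.109) = 0.331
Q = 0.0001680, so δQ = 0.331 × 0.0001680 = 5.55e-05.

(1.680 ± 0.555) × 10^-4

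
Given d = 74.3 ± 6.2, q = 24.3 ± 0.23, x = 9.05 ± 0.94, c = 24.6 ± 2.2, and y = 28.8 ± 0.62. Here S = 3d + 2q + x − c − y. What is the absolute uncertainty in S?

18.8

Sums and differences: (δS)² = Σ (cᵢ δxᵢ)².
  (3·δd)² = 346;  (2·δq)² = 0.212;  (δx)² = 0.884;  (δc)² = 4.84;  (δy)² = 0.384
δS = √(352) = 18.8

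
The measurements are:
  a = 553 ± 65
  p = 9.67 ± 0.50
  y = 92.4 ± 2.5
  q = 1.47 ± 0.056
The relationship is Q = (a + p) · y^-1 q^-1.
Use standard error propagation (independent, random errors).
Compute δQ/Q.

Let u = a + p = 563. δu = √(δa² + δp²) = √(4220 + 0.250) = 65.0, so δu/u = 0.116.
Q is then a monomial in u, y, q:
δQ/Q = √((δu/u)² + (-1·δy/y)² + (-1·δq/q)²) = √(0.0133 + 0.000732 + 0.00145) = 0.125

0.125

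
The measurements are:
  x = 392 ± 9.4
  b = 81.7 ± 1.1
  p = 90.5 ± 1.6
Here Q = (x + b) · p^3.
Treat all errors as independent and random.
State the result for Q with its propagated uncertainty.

Let u = x + b = 474. δu = √(δx² + δb²) = √(88.4 + 1.21) = 9.46, so δu/u = 0.0200.
Q is then a monomial in u, p:
δQ/Q = √((δu/u)² + (3·δp/p)²) = √(0.000399 + 0.00281) = 0.0567
Q = 3.51e+08, so δQ = 0.0567 × 3.51e+08 = 1.99e+07.

(3.51 ± 0.199) × 10^8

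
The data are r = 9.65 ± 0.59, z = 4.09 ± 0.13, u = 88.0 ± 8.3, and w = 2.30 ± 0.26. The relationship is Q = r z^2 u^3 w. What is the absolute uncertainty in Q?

Since Q is a product/quotient, work with relative uncertainties:
  (1·δr/r)² = (1×0.0611)² = 0.00374;  (2·δz/z)² = (2×0.0318)² = 0.00404;  (3·δu/u)² = (3×0.0943)² = 0.0801;  (1·δw/w)² = (1×0.113)² = 0.0128
δQ/Q = √(0.101) = 0.317
Q = 2.53e+08, so δQ = 0.317 × 2.53e+08 = 8.03e+07.

8.03e+07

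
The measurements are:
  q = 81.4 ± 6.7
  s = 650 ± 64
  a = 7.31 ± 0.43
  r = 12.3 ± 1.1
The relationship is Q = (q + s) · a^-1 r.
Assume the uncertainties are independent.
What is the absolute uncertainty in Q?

Let u = q + s = 731. δu = √(δq² + δs²) = √(44.9 + 4100) = 64.3, so δu/u = 0.0880.
Q is then a monomial in u, a, r:
δQ/Q = √((δu/u)² + (-1·δa/a)² + (1·δr/r)²) = √(0.00774 + 0.00346 + 0.00800) = 0.139
Q = 1230, so δQ = 0.139 × 1230 = 171.

171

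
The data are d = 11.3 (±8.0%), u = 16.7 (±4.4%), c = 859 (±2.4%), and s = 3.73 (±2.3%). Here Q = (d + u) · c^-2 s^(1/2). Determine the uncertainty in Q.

Let w = d + u = 28.0. δw = √(δd² + δu²) = √(0.817 + 0.540) = 1.16, so δw/w = 0.0416.
Q is then a monomial in w, c, s:
δQ/Q = √((δw/w)² + (-2·δc/c)² + (½·δs/s)²) = √(0.00173 + 0.00230 + 0.000132) = 0.0646
Q = 7.33e-05, so δQ = 0.0646 × 7.33e-05 = 4.73e-06.

4.73e-06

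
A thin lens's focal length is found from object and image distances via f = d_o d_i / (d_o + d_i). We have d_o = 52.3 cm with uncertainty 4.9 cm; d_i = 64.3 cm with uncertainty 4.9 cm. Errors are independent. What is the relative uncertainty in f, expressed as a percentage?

∂f/∂d_o = (d_i/(d_o+d_i))² = 0.304;  ∂f/∂d_i = (d_o/(d_o+d_i))² = 0.201
δf = √((∂f/∂d_o · δd_o)² + (∂f/∂d_i · δd_i)²) = √(2.22 + 0.972) = 1.79 cm
f = 28.8 cm, so δf/f = 1.79/28.8 = 0.0619.

6.19%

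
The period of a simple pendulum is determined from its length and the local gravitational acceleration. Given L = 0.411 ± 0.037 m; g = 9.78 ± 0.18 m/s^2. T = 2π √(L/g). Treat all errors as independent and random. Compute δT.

0.0592 s

Each factor contributes (exponent × relative error)² to (δT/T)²:
  (½·δL/L)² = (0.5×0.0900)² = 0.00203;  (−½·δg/g)² = (-0.5×0.0184)² = 8.47e-05
δT/T = √(0.00211) = 0.0459
T = 1.29 s, so δT = 0.0459 × 1.29 = 0.0592 s.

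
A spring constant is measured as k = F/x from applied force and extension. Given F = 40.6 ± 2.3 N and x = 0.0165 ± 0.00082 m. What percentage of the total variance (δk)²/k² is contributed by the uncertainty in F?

56.5%

(δk/k)² = (1·δF/F)² + (-1·δx/x)²
  F term: (1×0.0567)² = 0.00321
  x term: (-1×0.0497)² = 0.00247
Total = 0.00568. Share from F = 0.00321/0.00568 = 0.565.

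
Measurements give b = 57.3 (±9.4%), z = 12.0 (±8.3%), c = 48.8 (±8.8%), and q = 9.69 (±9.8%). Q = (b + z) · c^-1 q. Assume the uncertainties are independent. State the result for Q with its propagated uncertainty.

13.8 ± 2.11

Let u = b + z = 69.3. δu = √(δb² + δz²) = √(29.0 + 0.992) = 5.48, so δu/u = 0.0790.
Q is then a monomial in u, c, q:
δQ/Q = √((δu/u)² + (-1·δc/c)² + (1·δq/q)²) = √(0.00625 + 0.00774 + 0.00960) = 0.154
Q = 13.8, so δQ = 0.154 × 13.8 = 2.11.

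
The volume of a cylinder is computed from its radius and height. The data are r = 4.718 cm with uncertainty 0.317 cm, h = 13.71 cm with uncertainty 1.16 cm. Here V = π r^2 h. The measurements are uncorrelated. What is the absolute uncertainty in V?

For a monomial V ∝ r^2, h, fractional errors add in quadrature:
  (2·δr/r)² = (2×0.0672)² = 0.0181;  (1·δh/h)² = (1×0.0846)² = 0.00716
δV/V = √(0.0252) = 0.159
V = 958.7 cm^3, so δV = 0.159 × 958.7 = 152 cm^3.

152 cm^3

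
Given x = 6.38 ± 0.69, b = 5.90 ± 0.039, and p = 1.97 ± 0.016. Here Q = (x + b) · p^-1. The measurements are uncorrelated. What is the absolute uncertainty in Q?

Let u = x + b = 12.3. δu = √(δx² + δb²) = √(0.476 + 0.00152) = 0.691, so δu/u = 0.0563.
Q is then a monomial in u, p:
δQ/Q = √((δu/u)² + (-1·δp/p)²) = √(0.00317 + 6.6e-05) = 0.0569
Q = 6.23, so δQ = 0.0569 × 6.23 = 0.354.

0.354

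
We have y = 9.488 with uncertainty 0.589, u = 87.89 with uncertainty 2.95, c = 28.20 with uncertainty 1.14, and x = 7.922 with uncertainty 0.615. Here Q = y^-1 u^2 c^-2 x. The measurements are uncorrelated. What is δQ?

Relative error in a monomial: (δQ/Q)² = Σ (nᵢ · δxᵢ/xᵢ)².
  (-1·δy/y)² = (-1×0.0621)² = 0.00385;  (2·δu/u)² = (2×0.0336)² = 0.00451;  (-2·δc/c)² = (-2×0.0404)² = 0.00654;  (1·δx/x)² = (1×0.0776)² = 0.00603
δQ/Q = √(0.0209) = 0.145
Q = 8.110, so δQ = 0.145 × 8.110 = 1.17.

1.17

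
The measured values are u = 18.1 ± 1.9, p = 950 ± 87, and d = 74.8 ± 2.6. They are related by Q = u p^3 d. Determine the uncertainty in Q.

3.44e+11

Relative error in a monomial: (δQ/Q)² = Σ (nᵢ · δxᵢ/xᵢ)².
  (1·δu/u)² = (1×0.105)² = 0.0110;  (3·δp/p)² = (3×0.0916)² = 0.0755;  (1·δd/d)² = (1×0.0348)² = 0.00121
δQ/Q = √(0.0877) = 0.296
Q = 1.16e+12, so δQ = 0.296 × 1.16e+12 = 3.44e+11.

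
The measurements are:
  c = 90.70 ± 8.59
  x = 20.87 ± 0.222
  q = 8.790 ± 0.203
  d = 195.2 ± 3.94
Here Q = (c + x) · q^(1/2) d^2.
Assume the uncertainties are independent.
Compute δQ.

Let u = c + x = 111.6. δu = √(δc² + δx²) = √(73.8 + 0.0493) = 8.59, so δu/u = 0.0770.
Q is then a monomial in u, q, d:
δQ/Q = √((δu/u)² + (½·δq/q)² + (2·δd/d)²) = √(0.00593 + 0.000133 + 0.00163) = 0.0877
Q = 1.26e+07, so δQ = 0.0877 × 1.26e+07 = 1.11e+06.

1.11e+06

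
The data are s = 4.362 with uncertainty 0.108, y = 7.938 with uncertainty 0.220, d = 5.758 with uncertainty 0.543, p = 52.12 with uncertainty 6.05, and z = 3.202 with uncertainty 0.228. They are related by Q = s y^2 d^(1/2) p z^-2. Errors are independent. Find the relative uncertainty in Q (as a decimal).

0.199

Relative error in a monomial: (δQ/Q)² = Σ (nᵢ · δxᵢ/xᵢ)².
  (1·δs/s)² = (1×0.0248)² = 0.000613;  (2·δy/y)² = (2×0.0277)² = 0.00307;  (½·δd/d)² = (0.5×0.0943)² = 0.00222;  (1·δp/p)² = (1×0.116)² = 0.0135;  (-2·δz/z)² = (-2×0.0712)² = 0.0203
δQ/Q = √(0.0397) = 0.199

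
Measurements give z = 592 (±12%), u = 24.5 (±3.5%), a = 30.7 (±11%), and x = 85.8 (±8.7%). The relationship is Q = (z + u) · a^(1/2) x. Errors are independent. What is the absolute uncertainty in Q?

Let w = z + u = 616. δw = √(δz² + δu²) = √(5050 + 0.735) = 71.0, so δw/w = 0.115.
Q is then a monomial in w, a, x:
δQ/Q = √((δw/w)² + (½·δa/a)² + (1·δx/x)²) = √(0.0133 + 0.00302 + 0.00757) = 0.155
Q = 2.93e+05, so δQ = 0.155 × 2.93e+05 = 45300.

45300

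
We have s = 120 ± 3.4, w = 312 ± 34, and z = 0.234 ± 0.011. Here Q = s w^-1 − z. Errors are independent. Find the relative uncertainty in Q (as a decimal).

0.297

Let p = s·w^-1 = 0.385. δp/p = √((1·δs/s)² + (-1·δw/w)²) = √(0.000803 + 0.0119) = 0.113, so δp = 0.0433.
Q = p − z: δQ = √(δp² + δz²) = √(0.00188 + 0.000121) = 0.0447
Q = 0.151, so δQ/Q = 0.0447/0.151 = 0.297.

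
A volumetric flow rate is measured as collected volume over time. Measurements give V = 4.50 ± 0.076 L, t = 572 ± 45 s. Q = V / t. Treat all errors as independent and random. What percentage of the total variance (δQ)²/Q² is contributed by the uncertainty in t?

(δQ/Q)² = (1·δV/V)² + (-1·δt/t)²
  V term: (1×0.0169)² = 0.000285
  t term: (-1×0.0787)² = 0.00619
Total = 0.00647. Share from t = 0.00619/0.00647 = 0.956.

95.6%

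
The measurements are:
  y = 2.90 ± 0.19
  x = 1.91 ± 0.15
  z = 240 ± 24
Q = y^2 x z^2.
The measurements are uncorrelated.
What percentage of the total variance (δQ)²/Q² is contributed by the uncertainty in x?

(δQ/Q)² = (2·δy/y)² + (1·δx/x)² + (2·δz/z)²
  y term: (2×0.0655)² = 0.0172
  x term: (1×0.0785)² = 0.00617
  z term: (2×0.100)² = 0.0400
Total = 0.0633. Share from x = 0.00617/0.0633 = 0.0974.

9.74%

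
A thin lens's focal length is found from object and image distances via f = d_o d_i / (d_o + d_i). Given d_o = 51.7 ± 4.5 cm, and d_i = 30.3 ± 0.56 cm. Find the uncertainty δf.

0.654 cm

∂f/∂d_o = (d_i/(d_o+d_i))² = 0.137;  ∂f/∂d_i = (d_o/(d_o+d_i))² = 0.398
δf = √((∂f/∂d_o · δd_o)² + (∂f/∂d_i · δd_i)²) = √(0.378 + 0.0496) = 0.654 cm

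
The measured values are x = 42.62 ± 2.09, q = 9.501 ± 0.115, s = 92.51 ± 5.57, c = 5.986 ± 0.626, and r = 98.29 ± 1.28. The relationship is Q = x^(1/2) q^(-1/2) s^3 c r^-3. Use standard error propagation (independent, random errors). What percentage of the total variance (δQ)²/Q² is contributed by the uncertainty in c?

23.9%

(δQ/Q)² = (½·δx/x)² + (−½·δq/q)² + (3·δs/s)² + (1·δc/c)² + (-3·δr/r)²
  x term: (0.5×0.0490)² = 0.000601
  q term: (-0.5×0.0121)² = 3.66e-05
  s term: (3×0.0602)² = 0.0326
  c term: (1×0.105)² = 0.0109
  r term: (-3×0.0130)² = 0.00153
Total = 0.0457. Share from c = 0.0109/0.0457 = 0.239.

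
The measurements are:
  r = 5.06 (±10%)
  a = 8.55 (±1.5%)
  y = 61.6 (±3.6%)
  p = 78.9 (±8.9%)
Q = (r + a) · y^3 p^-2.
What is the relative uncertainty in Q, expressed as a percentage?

21.2%

Let u = r + a = 13.6. δu = √(δr² + δa²) = √(0.256 + 0.0164) = 0.522, so δu/u = 0.0384.
Q is then a monomial in u, y, p:
δQ/Q = √((δu/u)² + (3·δy/y)² + (-2·δp/p)²) = √(0.00147 + 0.0117 + 0.0317) = 0.212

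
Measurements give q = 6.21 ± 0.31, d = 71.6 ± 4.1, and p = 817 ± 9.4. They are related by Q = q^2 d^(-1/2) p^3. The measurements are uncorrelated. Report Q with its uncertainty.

(2.49 ± 0.272) × 10^9

Since Q is a product/quotient, work with relative uncertainties:
  (2·δq/q)² = (2×0.0499)² = 0.00997;  (−½·δd/d)² = (-0.5×0.0573)² = 0.000820;  (3·δp/p)² = (3×0.0115)² = 0.00119
δQ/Q = √(0.0120) = 0.109
Q = 2.49e+09, so δQ = 0.109 × 2.49e+09 = 2.72e+08.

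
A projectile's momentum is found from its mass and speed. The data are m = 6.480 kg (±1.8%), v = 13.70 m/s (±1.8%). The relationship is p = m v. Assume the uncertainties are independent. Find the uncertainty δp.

Relative error in a monomial: (δp/p)² = Σ (nᵢ · δxᵢ/xᵢ)².
  (1·δm/m)² = (1×0.0180)² = 0.000324;  (1·δv/v)² = (1×0.0180)² = 0.000324
δp/p = √(0.000648) = 0.0255
p = 88.78 kg·m/s, so δp = 0.0255 × 88.78 = 2.26 kg·m/s.

2.26 kg·m/s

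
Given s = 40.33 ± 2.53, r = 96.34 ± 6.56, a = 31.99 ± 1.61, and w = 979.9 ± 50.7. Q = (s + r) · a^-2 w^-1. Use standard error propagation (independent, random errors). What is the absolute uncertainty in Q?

Let u = s + r = 136.7. δu = √(δs² + δr²) = √(6.40 + 43.0) = 7.03, so δu/u = 0.0514.
Q is then a monomial in u, a, w:
δQ/Q = √((δu/u)² + (-2·δa/a)² + (-1·δw/w)²) = √(0.00265 + 0.0101 + 0.00268) = 0.124
Q = 0.0001363, so δQ = 0.124 × 0.0001363 = 1.69e-05.

1.69e-05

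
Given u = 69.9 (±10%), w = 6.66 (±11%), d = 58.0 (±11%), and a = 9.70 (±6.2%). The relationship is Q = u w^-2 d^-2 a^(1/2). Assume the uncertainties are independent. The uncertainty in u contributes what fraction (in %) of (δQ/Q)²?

(δQ/Q)² = (1·δu/u)² + (-2·δw/w)² + (-2·δd/d)² + (½·δa/a)²
  u term: (1×0.100)² = 0.0100
  w term: (-2×0.110)² = 0.0484
  d term: (-2×0.110)² = 0.0484
  a term: (0.5×0.0620)² = 0.000961
Total = 0.108. Share from u = 0.0100/0.108 = 0.0928.

9.28%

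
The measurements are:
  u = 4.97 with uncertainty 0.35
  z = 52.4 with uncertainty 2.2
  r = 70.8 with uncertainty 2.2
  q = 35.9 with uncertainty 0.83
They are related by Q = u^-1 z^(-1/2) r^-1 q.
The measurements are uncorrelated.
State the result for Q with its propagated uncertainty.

Each factor contributes (exponent × relative error)² to (δQ/Q)²:
  (-1·δu/u)² = (-1×0.0704)² = 0.00496;  (−½·δz/z)² = (-0.5×0.0420)² = 0.000441;  (-1·δr/r)² = (-1×0.0311)² = 0.000966;  (1·δq/q)² = (1×0.0231)² = 0.000535
δQ/Q = √(0.00690) = 0.0831
Q = 0.0141, so δQ = 0.0831 × 0.0141 = 0.00117.

0.0141 ± 0.00117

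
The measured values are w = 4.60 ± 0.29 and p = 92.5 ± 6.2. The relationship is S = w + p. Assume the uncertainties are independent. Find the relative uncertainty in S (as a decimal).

0.0639

Sums and differences: (δS)² = Σ (cᵢ δxᵢ)².
  (δw)² = 0.0841;  (δp)² = 38.4
δS = √(38.5) = 6.21
S = 97.1, so δS/S = 6.21/97.1 = 0.0639.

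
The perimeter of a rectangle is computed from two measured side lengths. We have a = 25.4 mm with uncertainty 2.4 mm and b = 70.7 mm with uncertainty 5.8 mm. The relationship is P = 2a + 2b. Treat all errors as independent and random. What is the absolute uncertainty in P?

Sums and differences: (δP)² = Σ (cᵢ δxᵢ)².
  (2·δa)² = 23.0;  (2·δb)² = 135
δP = √(158) = 12.6 mm

12.6 mm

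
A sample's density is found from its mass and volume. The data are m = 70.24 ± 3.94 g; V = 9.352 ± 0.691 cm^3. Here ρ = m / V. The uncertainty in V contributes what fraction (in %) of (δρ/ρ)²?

(δρ/ρ)² = (1·δm/m)² + (-1·δV/V)²
  m term: (1×0.0561)² = 0.00315
  V term: (-1×0.0739)² = 0.00546
Total = 0.00861. Share from V = 0.00546/0.00861 = 0.634.

63.4%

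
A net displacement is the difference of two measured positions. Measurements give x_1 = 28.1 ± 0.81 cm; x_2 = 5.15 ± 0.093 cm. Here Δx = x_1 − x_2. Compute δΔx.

Δx is a linear combination, so absolute uncertainties add in quadrature:
  (δx_1)² = 0.656;  (δx_2)² = 0.00865
δΔx = √(0.665) = 0.815 cm

0.815 cm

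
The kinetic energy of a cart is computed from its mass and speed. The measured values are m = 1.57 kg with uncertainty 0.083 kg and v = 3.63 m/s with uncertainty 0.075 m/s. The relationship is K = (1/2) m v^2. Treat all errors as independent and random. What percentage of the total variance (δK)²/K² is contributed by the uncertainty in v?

37.9%

(δK/K)² = (1·δm/m)² + (2·δv/v)²
  m term: (1×0.0529)² = 0.00279
  v term: (2×0.0207)² = 0.00171
Total = 0.00450. Share from v = 0.00171/0.00450 = 0.379.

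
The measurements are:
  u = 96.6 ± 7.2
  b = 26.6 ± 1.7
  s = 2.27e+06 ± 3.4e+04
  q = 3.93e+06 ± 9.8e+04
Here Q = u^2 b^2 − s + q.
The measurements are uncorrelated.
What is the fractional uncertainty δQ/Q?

Let p = u^2·b^2 = 6.6e+06. δp/p = √((2·δu/u)² + (2·δb/b)²) = √(0.0222 + 0.0163) = 0.196, so δp = 1.3e+06.
Q = p − s + q: δQ = √(δp² + δs² + δq²) = √(1.68e+12 + 1.16e+09 + 9.6e+09) = 1.3e+06
Q = 8.26e+06, so δQ/Q = 1.3e+06/8.26e+06 = 0.157.

0.157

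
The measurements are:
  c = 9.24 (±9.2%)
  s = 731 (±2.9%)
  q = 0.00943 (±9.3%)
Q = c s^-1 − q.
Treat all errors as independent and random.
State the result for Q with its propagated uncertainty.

Let p = c·s^-1 = 0.0126. δp/p = √((1·δc/c)² + (-1·δs/s)²) = √(0.00846 + 0.000841) = 0.0965, so δp = 0.00122.
Q = p − q: δQ = √(δp² + δq²) = √(1.49e-06 + 7.69e-07) = 0.00150
Q = 0.00321.

0.00321 ± 0.00150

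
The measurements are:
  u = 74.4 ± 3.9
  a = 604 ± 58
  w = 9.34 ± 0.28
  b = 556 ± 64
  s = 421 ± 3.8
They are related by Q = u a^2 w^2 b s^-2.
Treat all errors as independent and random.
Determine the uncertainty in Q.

1.77e+06

Relative error in a monomial: (δQ/Q)² = Σ (nᵢ · δxᵢ/xᵢ)².
  (1·δu/u)² = (1×0.0524)² = 0.00275;  (2·δa/a)² = (2×0.0960)² = 0.0369;  (2·δw/w)² = (2×0.0300)² = 0.00359;  (1·δb/b)² = (1×0.115)² = 0.0132;  (-2·δs/s)² = (-2×0.00903)² = 0.000326
δQ/Q = √(0.0568) = 0.238
Q = 7.43e+06, so δQ = 0.238 × 7.43e+06 = 1.77e+06.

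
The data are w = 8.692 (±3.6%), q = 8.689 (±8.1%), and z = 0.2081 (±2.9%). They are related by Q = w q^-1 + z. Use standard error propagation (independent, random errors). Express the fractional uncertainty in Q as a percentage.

7.35%

Let p = w·q^-1 = 1.000. δp/p = √((1·δw/w)² + (-1·δq/q)²) = √(0.00130 + 0.00656) = 0.0886, so δp = 0.0887.
Q = p + z: δQ = √(δp² + δz²) = √(0.00786 + 3.64e-05) = 0.0889
Q = 1.208, so δQ/Q = 0.0889/1.208 = 0.0735.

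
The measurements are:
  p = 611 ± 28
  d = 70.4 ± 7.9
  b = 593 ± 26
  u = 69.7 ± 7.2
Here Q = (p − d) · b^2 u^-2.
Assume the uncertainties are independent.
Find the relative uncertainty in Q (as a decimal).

0.231

Let w = p − d = 541. δw = √(δp² + δd²) = √(784 + 62.4) = 29.1, so δw/w = 0.0538.
Q is then a monomial in w, b, u:
δQ/Q = √((δw/w)² + (2·δb/b)² + (-2·δu/u)²) = √(0.00290 + 0.00769 + 0.0427) = 0.231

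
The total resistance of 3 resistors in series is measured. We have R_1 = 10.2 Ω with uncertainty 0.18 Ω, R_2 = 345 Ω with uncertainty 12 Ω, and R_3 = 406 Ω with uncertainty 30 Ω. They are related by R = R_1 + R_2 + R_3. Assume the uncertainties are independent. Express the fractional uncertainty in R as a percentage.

4.24%

Each term contributes (cᵢ δxᵢ)² to (δR)²:
  (δR_1)² = 0.0324;  (δR_2)² = 144;  (δR_3)² = 900
δR = √(1040) = 32.3 Ω
R = 761 Ω, so δR/R = 32.3/761 = 0.0424.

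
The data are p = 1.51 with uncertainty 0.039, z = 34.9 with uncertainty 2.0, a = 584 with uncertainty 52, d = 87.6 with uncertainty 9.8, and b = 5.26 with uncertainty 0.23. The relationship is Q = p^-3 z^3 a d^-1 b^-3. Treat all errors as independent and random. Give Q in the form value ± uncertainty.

Q is a product of powers, so relative uncertainties combine in quadrature:
  (-3·δp/p)² = (-3×0.0258)² = 0.00600;  (3·δz/z)² = (3×0.0573)² = 0.0296;  (1·δa/a)² = (1×0.0890)² = 0.00793;  (-1·δd/d)² = (-1×0.112)² = 0.0125;  (-3·δb/b)² = (-3×0.0437)² = 0.0172
δQ/Q = √(0.0732) = 0.271
Q = 566, so δQ = 0.271 × 566 = 153.

566 ± 153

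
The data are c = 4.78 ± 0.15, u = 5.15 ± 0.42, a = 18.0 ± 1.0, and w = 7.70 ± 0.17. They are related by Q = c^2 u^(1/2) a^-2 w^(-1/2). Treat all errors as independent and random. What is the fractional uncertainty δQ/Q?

For a monomial Q ∝ c^2, u^(1/2), a^-2, w^(-1/2), fractional errors add in quadrature:
  (2·δc/c)² = (2×0.0314)² = 0.00394;  (½·δu/u)² = (0.5×0.0816)² = 0.00166;  (-2·δa/a)² = (-2×0.0556)² = 0.0123;  (−½·δw/w)² = (-0.5×0.0221)² = 0.000122
δQ/Q = √(0.0181) = 0.134

0.134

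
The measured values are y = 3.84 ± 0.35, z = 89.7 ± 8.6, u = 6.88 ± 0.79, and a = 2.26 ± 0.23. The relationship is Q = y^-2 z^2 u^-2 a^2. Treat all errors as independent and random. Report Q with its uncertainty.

Relative error in a monomial: (δQ/Q)² = Σ (nᵢ · δxᵢ/xᵢ)².
  (-2·δy/y)² = (-2×0.0911)² = 0.0332;  (2·δz/z)² = (2×0.0959)² = 0.0368;  (-2·δu/u)² = (-2×0.115)² = 0.0527;  (2·δa/a)² = (2×0.102)² = 0.0414
δQ/Q = √(0.164) = 0.405
Q = 58.9, so δQ = 0.405 × 58.9 = 23.9.

58.9 ± 23.9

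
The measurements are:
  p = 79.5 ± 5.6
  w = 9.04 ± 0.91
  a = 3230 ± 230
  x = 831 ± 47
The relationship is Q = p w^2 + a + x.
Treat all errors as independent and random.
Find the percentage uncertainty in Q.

Let h = p·w^2 = 6500. δh/h = √((1·δp/p)² + (2·δw/w)²) = √(0.00496 + 0.0405) = 0.213, so δh = 1390.
Q = h + a + x: δQ = √(δh² + δa² + δx²) = √(1.92e+06 + 52900 + 2210) = 1410
Q = 10600, so δQ/Q = 1410/10600 = 0.133.

13.3%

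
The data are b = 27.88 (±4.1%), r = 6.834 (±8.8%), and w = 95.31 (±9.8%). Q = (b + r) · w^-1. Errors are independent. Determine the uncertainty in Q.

Let u = b + r = 34.71. δu = √(δb² + δr²) = √(1.31 + 0.362) = 1.29, so δu/u = 0.0372.
Q is then a monomial in u, w:
δQ/Q = √((δu/u)² + (-1·δw/w)²) = √(0.00138 + 0.00960) = 0.105
Q = 0.3642, so δQ = 0.105 × 0.3642 = 0.0382.

0.0382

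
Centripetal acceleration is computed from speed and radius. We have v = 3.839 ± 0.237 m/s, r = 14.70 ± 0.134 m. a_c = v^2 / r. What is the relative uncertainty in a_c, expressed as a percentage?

12.4%

a_c is a product of powers, so relative uncertainties combine in quadrature:
  (2·δv/v)² = (2×0.0617)² = 0.0152;  (-1·δr/r)² = (-1×0.00912)² = 8.31e-05
δa_c/a_c = √(0.0153) = 0.124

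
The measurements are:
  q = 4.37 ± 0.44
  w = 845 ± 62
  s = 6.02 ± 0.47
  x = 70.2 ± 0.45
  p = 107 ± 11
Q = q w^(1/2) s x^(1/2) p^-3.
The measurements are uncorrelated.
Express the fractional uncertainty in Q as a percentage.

33.6%

Products/powers → add relative errors in quadrature, weighted by exponent:
  (1·δq/q)² = (1×0.101)² = 0.0101;  (½·δw/w)² = (0.5×0.0734)² = 0.00135;  (1·δs/s)² = (1×0.0781)² = 0.00610;  (½·δx/x)² = (0.5×0.00641)² = 1.03e-05;  (-3·δp/p)² = (-3×0.103)² = 0.0951
δQ/Q = √(0.113) = 0.336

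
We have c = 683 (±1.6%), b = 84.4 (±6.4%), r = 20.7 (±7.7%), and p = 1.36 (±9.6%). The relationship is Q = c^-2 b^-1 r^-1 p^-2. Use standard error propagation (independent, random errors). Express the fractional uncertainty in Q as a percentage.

21.9%

Each factor contributes (exponent × relative error)² to (δQ/Q)²:
  (-2·δc/c)² = (-2×0.0160)² = 0.00102;  (-1·δb/b)² = (-1×0.0640)² = 0.00410;  (-1·δr/r)² = (-1×0.0770)² = 0.00593;  (-2·δp/p)² = (-2×0.0960)² = 0.0369
δQ/Q = √(0.0479) = 0.219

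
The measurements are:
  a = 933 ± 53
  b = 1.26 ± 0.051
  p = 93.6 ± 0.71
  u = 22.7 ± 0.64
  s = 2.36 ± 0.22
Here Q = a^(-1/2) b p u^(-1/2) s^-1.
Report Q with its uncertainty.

Each factor contributes (exponent × relative error)² to (δQ/Q)²:
  (−½·δa/a)² = (-0.5×0.0568)² = 0.000807;  (1·δb/b)² = (1×0.0405)² = 0.00164;  (1·δp/p)² = (1×0.00759)² = 5.75e-05;  (−½·δu/u)² = (-0.5×0.0282)² = 0.000199;  (-1·δs/s)² = (-1×0.0932)² = 0.00869
δQ/Q = √(0.0114) = 0.107
Q = 0.343, so δQ = 0.107 × 0.343 = 0.0366.

0.343 ± 0.0366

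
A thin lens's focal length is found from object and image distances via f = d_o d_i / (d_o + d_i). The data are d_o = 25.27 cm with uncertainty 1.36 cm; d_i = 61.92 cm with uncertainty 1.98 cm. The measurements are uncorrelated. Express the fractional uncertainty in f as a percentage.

∂f/∂d_o = (d_i/(d_o+d_i))² = 0.504;  ∂f/∂d_i = (d_o/(d_o+d_i))² = 0.0840
δf = √((∂f/∂d_o · δd_o)² + (∂f/∂d_i · δd_i)²) = √(0.470 + 0.0277) = 0.706 cm
f = 17.95 cm, so δf/f = 0.706/17.95 = 0.0393.

3.93%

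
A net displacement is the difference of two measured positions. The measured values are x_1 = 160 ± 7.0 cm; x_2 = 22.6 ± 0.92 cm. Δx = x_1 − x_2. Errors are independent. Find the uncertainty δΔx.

For a sum/difference, combine absolute errors in quadrature:
  (δx_1)² = 49.0;  (δx_2)² = 0.846
δΔx = √(49.8) = 7.06 cm

7.06 cm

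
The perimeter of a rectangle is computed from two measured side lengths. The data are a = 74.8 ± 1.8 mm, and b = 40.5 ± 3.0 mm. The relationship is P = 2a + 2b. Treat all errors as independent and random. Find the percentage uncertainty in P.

3.03%

P is a linear combination, so absolute uncertainties add in quadrature:
  (2·δa)² = 13.0;  (2·δb)² = 36.0
δP = √(49.0) = 7.00 mm
P = 231 mm, so δP/P = 7.00/231 = 0.0303.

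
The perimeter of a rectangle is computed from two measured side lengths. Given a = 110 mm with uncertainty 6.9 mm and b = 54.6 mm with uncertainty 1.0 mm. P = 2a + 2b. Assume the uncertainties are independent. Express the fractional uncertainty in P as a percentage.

P is a linear combination, so absolute uncertainties add in quadrature:
  (2·δa)² = 190;  (2·δb)² = 4.00
δP = √(194) = 13.9 mm
P = 329 mm, so δP/P = 13.9/329 = 0.0424.

4.24%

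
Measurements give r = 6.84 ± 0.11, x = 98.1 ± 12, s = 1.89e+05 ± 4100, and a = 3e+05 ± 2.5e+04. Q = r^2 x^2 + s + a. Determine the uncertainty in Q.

Let p = r^2·x^2 = 4.5e+05. δp/p = √((2·δr/r)² + (2·δx/x)²) = √(0.00103 + 0.0599) = 0.247, so δp = 1.11e+05.
Q = p + s + a: δQ = √(δp² + δs² + δa²) = √(1.23e+10 + 1.68e+07 + 6.25e+08) = 1.14e+05

1.14e+05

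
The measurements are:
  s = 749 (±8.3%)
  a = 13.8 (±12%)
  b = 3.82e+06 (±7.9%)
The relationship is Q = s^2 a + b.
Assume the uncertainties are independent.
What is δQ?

Let p = s^2·a = 7.74e+06. δp/p = √((2·δs/s)² + (1·δa/a)²) = √(0.0276 + 0.0144) = 0.205, so δp = 1.59e+06.
Q = p + b: δQ = √(δp² + δb²) = √(2.51e+12 + 9.11e+10) = 1.61e+06

1.61e+06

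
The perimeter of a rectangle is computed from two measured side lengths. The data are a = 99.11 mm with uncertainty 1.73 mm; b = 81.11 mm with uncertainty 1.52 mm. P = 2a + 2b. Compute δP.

4.61 mm

Sums and differences: (δP)² = Σ (cᵢ δxᵢ)².
  (2·δa)² = 12.0;  (2·δb)² = 9.24
δP = √(21.2) = 4.61 mm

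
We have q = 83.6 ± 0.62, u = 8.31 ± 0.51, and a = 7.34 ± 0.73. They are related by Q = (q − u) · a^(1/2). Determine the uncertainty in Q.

10.4

Let w = q − u = 75.3. δw = √(δq² + δu²) = √(0.384 + 0.260) = 0.803, so δw/w = 0.0107.
Q is then a monomial in w, a:
δQ/Q = √((δw/w)² + (½·δa/a)²) = √(0.000114 + 0.00247) = 0.0509
Q = 204, so δQ = 0.0509 × 204 = 10.4.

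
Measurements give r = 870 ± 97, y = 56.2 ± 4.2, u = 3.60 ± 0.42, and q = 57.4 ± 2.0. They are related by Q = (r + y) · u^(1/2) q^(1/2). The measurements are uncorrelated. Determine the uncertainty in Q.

Let w = r + y = 926. δw = √(δr² + δy²) = √(9410 + 17.6) = 97.1, so δw/w = 0.105.
Q is then a monomial in w, u, q:
δQ/Q = √((δw/w)² + (½·δu/u)² + (½·δq/q)²) = √(0.0110 + 0.00340 + 0.000304) = 0.121
Q = 13300, so δQ = 0.121 × 13300 = 1610.

1610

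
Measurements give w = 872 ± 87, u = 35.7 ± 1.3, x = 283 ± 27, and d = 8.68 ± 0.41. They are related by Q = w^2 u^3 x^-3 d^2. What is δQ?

Since Q is a product/quotient, work with relative uncertainties:
  (2·δw/w)² = (2×0.0998)² = 0.0398;  (3·δu/u)² = (3×0.0364)² = 0.0119;  (-3·δx/x)² = (-3×0.0954)² = 0.0819;  (2·δd/d)² = (2×0.0472)² = 0.00892
δQ/Q = √(0.143) = 0.378
Q = 1.15e+05, so δQ = 0.378 × 1.15e+05 = 43400.

43400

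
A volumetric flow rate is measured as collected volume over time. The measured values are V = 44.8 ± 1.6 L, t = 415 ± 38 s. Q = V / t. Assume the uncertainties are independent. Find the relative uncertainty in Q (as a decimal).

0.0983

Products/powers → add relative errors in quadrature, weighted by exponent:
  (1·δV/V)² = (1×0.0357)² = 0.00128;  (-1·δt/t)² = (-1×0.0916)² = 0.00838
δQ/Q = √(0.00966) = 0.0983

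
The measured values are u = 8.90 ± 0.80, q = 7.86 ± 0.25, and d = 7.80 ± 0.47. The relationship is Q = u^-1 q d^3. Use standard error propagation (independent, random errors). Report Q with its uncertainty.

419 ± 85.7

Since Q is a product/quotient, work with relative uncertainties:
  (-1·δu/u)² = (-1×0.0899)² = 0.00808;  (1·δq/q)² = (1×0.0318)² = 0.00101;  (3·δd/d)² = (3×0.0603)² = 0.0327
δQ/Q = √(0.0418) = 0.204
Q = 419, so δQ = 0.204 × 419 = 85.7.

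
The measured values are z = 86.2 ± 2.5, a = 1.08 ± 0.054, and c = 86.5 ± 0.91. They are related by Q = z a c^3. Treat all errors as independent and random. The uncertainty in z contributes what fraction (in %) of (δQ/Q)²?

19.4%

(δQ/Q)² = (1·δz/z)² + (1·δa/a)² + (3·δc/c)²
  z term: (1×0.0290)² = 0.000841
  a term: (1×0.0500)² = 0.00250
  c term: (3×0.0105)² = 0.000996
Total = 0.00434. Share from z = 0.000841/0.00434 = 0.194.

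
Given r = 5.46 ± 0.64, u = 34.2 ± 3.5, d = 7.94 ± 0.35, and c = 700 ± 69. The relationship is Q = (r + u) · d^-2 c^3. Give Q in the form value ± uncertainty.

(2.16 ± 0.693) × 10^8

Let w = r + u = 39.7. δw = √(δr² + δu²) = √(0.410 + 12.2) = 3.56, so δw/w = 0.0897.
Q is then a monomial in w, d, c:
δQ/Q = √((δw/w)² + (-2·δd/d)² + (3·δc/c)²) = √(0.00805 + 0.00777 + 0.0874) = 0.321
Q = 2.16e+08, so δQ = 0.321 × 2.16e+08 = 6.93e+07.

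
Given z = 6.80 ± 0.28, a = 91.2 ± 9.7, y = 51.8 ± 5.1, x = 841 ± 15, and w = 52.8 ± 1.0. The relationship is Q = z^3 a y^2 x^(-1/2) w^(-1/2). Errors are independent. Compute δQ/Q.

For a monomial Q ∝ z^3, a, y^2, x^(-1/2), w^(-1/2), fractional errors add in quadrature:
  (3·δz/z)² = (3×0.0412)² = 0.0153;  (1·δa/a)² = (1×0.106)² = 0.0113;  (2·δy/y)² = (2×0.0985)² = 0.0388;  (−½·δx/x)² = (-0.5×0.0178)² = 7.95e-05;  (−½·δw/w)² = (-0.5×0.0189)² = 8.97e-05
δQ/Q = √(0.0655) = 0.256

0.256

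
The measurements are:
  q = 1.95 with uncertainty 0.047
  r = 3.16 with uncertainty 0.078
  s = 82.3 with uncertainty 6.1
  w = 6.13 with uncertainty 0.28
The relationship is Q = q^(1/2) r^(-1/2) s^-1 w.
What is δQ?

0.00519

Since Q is a product/quotient, work with relative uncertainties:
  (½·δq/q)² = (0.5×0.0241)² = 0.000145;  (−½·δr/r)² = (-0.5×0.0247)² = 0.000152;  (-1·δs/s)² = (-1×0.0741)² = 0.00549;  (1·δw/w)² = (1×0.0457)² = 0.00209
δQ/Q = √(0.00788) = 0.0888
Q = 0.0585, so δQ = 0.0888 × 0.0585 = 0.00519.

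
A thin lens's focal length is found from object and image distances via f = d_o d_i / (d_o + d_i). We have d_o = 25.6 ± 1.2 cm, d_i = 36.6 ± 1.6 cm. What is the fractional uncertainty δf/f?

∂f/∂d_o = (d_i/(d_o+d_i))² = 0.346;  ∂f/∂d_i = (d_o/(d_o+d_i))² = 0.169
δf = √((∂f/∂d_o · δd_o)² + (∂f/∂d_i · δd_i)²) = √(0.173 + 0.0735) = 0.496 cm
f = 15.1 cm, so δf/f = 0.496/15.1 = 0.0329.

0.0329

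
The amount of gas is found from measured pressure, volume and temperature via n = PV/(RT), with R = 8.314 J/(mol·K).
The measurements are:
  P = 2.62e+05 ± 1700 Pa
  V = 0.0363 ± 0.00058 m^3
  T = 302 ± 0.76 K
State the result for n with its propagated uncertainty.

3.79 ± 0.0660 mol

Relative error in a monomial: (δn/n)² = Σ (nᵢ · δxᵢ/xᵢ)².
  (1·δP/P)² = (1×0.00649)² = 4.21e-05;  (1·δV/V)² = (1×0.0160)² = 0.000255;  (-1·δT/T)² = (-1×0.00252)² = 6.33e-06
δn/n = √(0.000304) = 0.0174
n = 3.79 mol, so δn = 0.0174 × 3.79 = 0.0660 mol.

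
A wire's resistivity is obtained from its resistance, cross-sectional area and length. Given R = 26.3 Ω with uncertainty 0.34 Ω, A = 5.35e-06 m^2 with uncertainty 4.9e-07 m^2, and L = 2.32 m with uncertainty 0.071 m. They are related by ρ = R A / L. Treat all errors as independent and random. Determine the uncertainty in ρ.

5.91e-06 Ω·m

ρ is a product of powers, so relative uncertainties combine in quadrature:
  (1·δR/R)² = (1×0.0129)² = 0.000167;  (1·δA/A)² = (1×0.0916)² = 0.00839;  (-1·δL/L)² = (-1×0.0306)² = 0.000937
δρ/ρ = √(0.00949) = 0.0974
ρ = 6.06e-05 Ω·m, so δρ = 0.0974 × 6.06e-05 = 5.91e-06 Ω·m.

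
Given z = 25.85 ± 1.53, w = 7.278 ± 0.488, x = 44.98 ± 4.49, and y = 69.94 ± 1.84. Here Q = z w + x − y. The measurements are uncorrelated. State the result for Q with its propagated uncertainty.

Let p = z·w = 188.1. δp/p = √((1·δz/z)² + (1·δw/w)²) = √(0.00350 + 0.00450) = 0.0894, so δp = 16.8.
Q = p + x − y: δQ = √(δp² + δx² + δy²) = √(283 + 20.2 + 3.39) = 17.5
Q = 163.2.

163.2 ± 17.5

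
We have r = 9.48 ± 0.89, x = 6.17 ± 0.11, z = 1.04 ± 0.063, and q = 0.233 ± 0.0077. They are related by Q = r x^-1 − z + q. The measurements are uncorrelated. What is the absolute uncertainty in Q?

0.160

Let p = r·x^-1 = 1.54. δp/p = √((1·δr/r)² + (-1·δx/x)²) = √(0.00881 + 0.000318) = 0.0956, so δp = 0.147.
Q = p − z + q: δQ = √(δp² + δz² + δq²) = √(0.0216 + 0.00397 + 5.93e-05) = 0.160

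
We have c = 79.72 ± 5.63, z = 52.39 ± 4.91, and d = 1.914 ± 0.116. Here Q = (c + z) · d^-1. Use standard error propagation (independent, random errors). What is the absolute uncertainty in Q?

5.72

Let u = c + z = 132.1. δu = √(δc² + δz²) = √(31.7 + 24.1) = 7.47, so δu/u = 0.0565.
Q is then a monomial in u, d:
δQ/Q = √((δu/u)² + (-1·δd/d)²) = √(0.00320 + 0.00367) = 0.0829
Q = 69.02, so δQ = 0.0829 × 69.02 = 5.72.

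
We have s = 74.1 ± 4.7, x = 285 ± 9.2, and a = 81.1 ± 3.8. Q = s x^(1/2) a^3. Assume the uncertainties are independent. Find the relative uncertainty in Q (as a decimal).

0.155

Since Q is a product/quotient, work with relative uncertainties:
  (1·δs/s)² = (1×0.0634)² = 0.00402;  (½·δx/x)² = (0.5×0.0323)² = 0.000261;  (3·δa/a)² = (3×0.0469)² = 0.0198
δQ/Q = √(0.0240) = 0.155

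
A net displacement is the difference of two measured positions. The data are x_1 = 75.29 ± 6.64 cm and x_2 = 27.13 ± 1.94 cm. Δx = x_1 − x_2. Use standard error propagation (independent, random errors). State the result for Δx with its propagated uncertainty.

48.16 ± 6.92 cm

Each term contributes (cᵢ δxᵢ)² to (δΔx)²:
  (δx_1)² = 44.1;  (δx_2)² = 3.76
δΔx = √(47.9) = 6.92 cm
Δx = 48.16 cm.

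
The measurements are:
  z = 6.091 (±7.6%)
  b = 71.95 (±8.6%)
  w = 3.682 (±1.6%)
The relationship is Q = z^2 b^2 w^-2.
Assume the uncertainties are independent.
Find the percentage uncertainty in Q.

23.2%

For a monomial Q ∝ z^2, b^2, w^-2, fractional errors add in quadrature:
  (2·δz/z)² = (2×0.0760)² = 0.0231;  (2·δb/b)² = (2×0.0860)² = 0.0296;  (-2·δw/w)² = (-2×0.0160)² = 0.00102
δQ/Q = √(0.0537) = 0.232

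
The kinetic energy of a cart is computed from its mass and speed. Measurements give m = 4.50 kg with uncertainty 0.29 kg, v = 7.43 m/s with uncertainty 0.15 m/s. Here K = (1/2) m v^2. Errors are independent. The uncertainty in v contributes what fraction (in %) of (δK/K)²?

(δK/K)² = (1·δm/m)² + (2·δv/v)²
  m term: (1×0.0644)² = 0.00415
  v term: (2×0.0202)² = 0.00163
Total = 0.00578. Share from v = 0.00163/0.00578 = 0.282.

28.2%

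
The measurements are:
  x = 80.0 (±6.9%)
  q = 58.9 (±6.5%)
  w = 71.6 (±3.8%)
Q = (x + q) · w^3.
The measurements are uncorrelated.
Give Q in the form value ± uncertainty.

Let u = x + q = 139. δu = √(δx² + δq²) = √(30.5 + 14.7) = 6.72, so δu/u = 0.0484.
Q is then a monomial in u, w:
δQ/Q = √((δu/u)² + (3·δw/w)²) = √(0.00234 + 0.0130) = 0.124
Q = 5.1e+07, so δQ = 0.124 × 5.1e+07 = 6.31e+06.

(5.10 ± 0.631) × 10^7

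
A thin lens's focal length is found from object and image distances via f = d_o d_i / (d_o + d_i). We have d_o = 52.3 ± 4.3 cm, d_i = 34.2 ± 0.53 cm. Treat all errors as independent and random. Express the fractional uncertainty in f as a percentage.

∂f/∂d_o = (d_i/(d_o+d_i))² = 0.156;  ∂f/∂d_i = (d_o/(d_o+d_i))² = 0.366
δf = √((∂f/∂d_o · δd_o)² + (∂f/∂d_i · δd_i)²) = √(0.452 + 0.0375) = 0.700 cm
f = 20.7 cm, so δf/f = 0.700/20.7 = 0.0338.

3.38%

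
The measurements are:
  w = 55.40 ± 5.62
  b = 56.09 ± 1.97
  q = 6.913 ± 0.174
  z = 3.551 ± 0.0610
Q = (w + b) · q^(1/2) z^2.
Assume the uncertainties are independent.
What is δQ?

239

Let u = w + b = 111.5. δu = √(δw² + δb²) = √(31.6 + 3.88) = 5.96, so δu/u = 0.0534.
Q is then a monomial in u, q, z:
δQ/Q = √((δu/u)² + (½·δq/q)² + (2·δz/z)²) = √(0.00285 + 0.000158 + 0.00118) = 0.0647
Q = 3696, so δQ = 0.0647 × 3696 = 239.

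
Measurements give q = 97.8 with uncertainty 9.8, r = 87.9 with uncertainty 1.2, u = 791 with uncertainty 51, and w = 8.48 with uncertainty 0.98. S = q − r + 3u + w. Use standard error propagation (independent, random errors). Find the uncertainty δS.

153

Each term contributes (cᵢ δxᵢ)² to (δS)²:
  (δq)² = 96.0;  (δr)² = 1.44;  (3·δu)² = 23400;  (δw)² = 0.960
δS = √(23500) = 153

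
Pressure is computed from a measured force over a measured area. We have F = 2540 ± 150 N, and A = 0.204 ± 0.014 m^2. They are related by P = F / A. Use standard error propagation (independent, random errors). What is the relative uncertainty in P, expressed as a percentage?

For a monomial P ∝ F, A^-1, fractional errors add in quadrature:
  (1·δF/F)² = (1×0.0591)² = 0.00349;  (-1·δA/A)² = (-1×0.0686)² = 0.00471
δP/P = √(0.00820) = 0.0905

9.05%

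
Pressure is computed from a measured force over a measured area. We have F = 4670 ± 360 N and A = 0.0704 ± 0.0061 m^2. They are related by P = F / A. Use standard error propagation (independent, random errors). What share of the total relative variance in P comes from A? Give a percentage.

55.8%

(δP/P)² = (1·δF/F)² + (-1·δA/A)²
  F term: (1×0.0771)² = 0.00594
  A term: (-1×0.0866)² = 0.00751
Total = 0.0135. Share from A = 0.00751/0.0135 = 0.558.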